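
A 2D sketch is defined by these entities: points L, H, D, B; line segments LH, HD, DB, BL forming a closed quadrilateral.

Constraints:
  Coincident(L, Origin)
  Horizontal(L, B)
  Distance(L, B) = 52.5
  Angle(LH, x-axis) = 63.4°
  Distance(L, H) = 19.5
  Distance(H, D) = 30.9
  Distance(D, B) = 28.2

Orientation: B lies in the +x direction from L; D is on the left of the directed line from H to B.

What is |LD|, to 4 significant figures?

45.94

Checks: |LB| = 52.50 ✓; |LH| = 19.50 ✓; |HD| = 30.90 ✓; |DB| = 28.20 ✓.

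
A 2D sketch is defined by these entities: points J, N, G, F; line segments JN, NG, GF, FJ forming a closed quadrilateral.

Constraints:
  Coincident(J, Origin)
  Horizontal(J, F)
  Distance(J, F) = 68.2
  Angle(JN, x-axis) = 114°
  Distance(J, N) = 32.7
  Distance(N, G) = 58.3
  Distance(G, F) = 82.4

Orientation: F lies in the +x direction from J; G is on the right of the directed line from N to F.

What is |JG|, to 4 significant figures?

29.74

Checks: |NG| = 58.30 ✓; |GF| = 82.40 ✓.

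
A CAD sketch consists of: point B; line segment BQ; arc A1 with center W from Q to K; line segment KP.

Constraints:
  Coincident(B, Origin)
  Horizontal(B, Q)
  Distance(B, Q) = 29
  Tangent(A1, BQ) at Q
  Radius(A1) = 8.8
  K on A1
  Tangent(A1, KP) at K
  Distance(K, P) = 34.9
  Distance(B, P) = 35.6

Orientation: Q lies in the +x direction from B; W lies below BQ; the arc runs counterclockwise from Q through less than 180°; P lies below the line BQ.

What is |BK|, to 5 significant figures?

21.756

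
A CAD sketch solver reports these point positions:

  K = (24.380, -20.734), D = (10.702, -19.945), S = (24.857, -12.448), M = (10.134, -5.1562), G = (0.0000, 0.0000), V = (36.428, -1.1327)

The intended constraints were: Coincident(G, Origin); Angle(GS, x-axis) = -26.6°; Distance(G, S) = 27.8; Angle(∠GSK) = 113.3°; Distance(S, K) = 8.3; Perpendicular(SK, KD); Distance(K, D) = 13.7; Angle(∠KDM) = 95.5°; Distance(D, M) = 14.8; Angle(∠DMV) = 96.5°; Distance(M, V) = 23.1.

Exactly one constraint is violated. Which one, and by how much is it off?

Distance(M, V) = 23.1 — off by 3.50.

G = (0.00, 0.00) ✓; GS at -26.60° ✓; |GS| = 27.80 ✓; ∠GSK = 113.3° ✓; |SK| = 8.300 ✓; ∠(SK, KD) = 90.01° ✓; |KD| = 13.70 ✓; ∠KDM = 95.50° ✓; |DM| = 14.80 ✓; ∠DMV = 96.50° ✓; |MV| = 26.60 ✗.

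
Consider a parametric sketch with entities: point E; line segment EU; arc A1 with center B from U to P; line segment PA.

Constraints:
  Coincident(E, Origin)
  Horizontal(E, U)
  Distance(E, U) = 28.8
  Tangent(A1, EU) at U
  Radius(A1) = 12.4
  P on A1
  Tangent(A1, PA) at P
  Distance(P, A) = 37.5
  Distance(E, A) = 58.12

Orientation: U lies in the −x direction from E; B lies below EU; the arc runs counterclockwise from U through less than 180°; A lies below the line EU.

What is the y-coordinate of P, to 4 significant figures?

-17.02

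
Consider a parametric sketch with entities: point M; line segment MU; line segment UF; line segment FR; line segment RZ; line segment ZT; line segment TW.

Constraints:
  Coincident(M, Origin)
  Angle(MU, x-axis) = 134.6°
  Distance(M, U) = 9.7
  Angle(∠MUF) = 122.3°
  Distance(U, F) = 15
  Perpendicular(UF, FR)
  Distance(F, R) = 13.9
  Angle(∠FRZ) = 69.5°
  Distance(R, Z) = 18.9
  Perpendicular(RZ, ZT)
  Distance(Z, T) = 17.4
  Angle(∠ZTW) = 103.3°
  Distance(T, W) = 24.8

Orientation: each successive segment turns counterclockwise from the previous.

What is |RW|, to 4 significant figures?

23.69

M is at the origin; MU runs at 134.6° with length 9.7, so U = (-6.811, 6.907). ∠MUF = 122.3° gives UF at -167.7° from the x-axis; with |UF| = 15.0, F = (-21.47, 3.711). The perpendicularity gives FR at right angles to UF, so FR runs at -77.70°; with |FR| = 13.9, R = (-18.51, -9.870). ∠FRZ = 69.5° gives RZ at 32.80° from the x-axis; with |RZ| = 18.9, Z = (-2.619, 0.3685). The perpendicularity gives ZT at right angles to RZ, so ZT runs at 122.8°; with |ZT| = 17.4, T = (-12.04, 14.99). ∠ZTW = 103.3° gives TW at -160.5° from the x-axis; with |TW| = 24.8, W = (-35.42, 6.716). Then |RW| = |W − R| = 23.69.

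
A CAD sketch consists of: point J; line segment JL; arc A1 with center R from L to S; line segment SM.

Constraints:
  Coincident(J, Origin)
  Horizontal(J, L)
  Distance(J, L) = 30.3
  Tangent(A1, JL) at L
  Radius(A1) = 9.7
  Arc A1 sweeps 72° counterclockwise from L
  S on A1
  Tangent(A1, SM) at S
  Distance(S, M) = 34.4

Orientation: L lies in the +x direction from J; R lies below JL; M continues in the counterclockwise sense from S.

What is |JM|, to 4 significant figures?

40.78

J is at the origin; JL is horizontal with |JL| = 30.3 and L on the +x side, so L = (30.30, 0.000). Tangency of A1 to JL means the radius RL is perpendicular to JL, so R = L + (0, -9.7) = (30.30, -9.700). On A1, L sits at bearing 90° from R; a 72° counterclockwise sweep puts S at bearing 162°, so S = R + 9.7·(cos 162°, sin 162°) = (21.07, -6.703). Tangency of A1 to SM means the radius RS is perpendicular to SM, so SM runs along (−sin 162°, cos 162°); with |SM| = 34.4, M = (10.44, -39.42). Then |JM| = |M − J| = 40.78.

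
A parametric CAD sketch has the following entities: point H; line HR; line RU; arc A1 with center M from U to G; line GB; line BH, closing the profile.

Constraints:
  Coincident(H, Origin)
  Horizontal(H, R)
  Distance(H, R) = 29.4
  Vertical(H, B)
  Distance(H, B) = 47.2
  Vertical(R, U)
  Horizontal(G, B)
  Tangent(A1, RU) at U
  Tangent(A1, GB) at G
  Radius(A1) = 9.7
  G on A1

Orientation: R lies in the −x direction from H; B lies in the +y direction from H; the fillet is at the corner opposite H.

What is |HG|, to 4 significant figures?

51.15

H is at the origin; H and R share the same y with |HR| = 29.4 and R on the −x side, so R = (-29.40, 0.000). HB is vertical with |HB| = 47.2 and B on the +y side, so B = (0.000, 47.20). The virtual corner opposite H is at (-29.40, 47.20). A1 meets RU tangentially, so MU is at right angles to RU and since A1 is tangent to GB there, MG ⟂ GB, with radius 9.7, so the center M sits 9.7 in from both sides at M = (-19.70, 37.50). That places the tangent points at U = (-29.40, 37.50) on RU and G = (-19.70, 47.20) on GB. Then |HG| = |G − H| = 51.15.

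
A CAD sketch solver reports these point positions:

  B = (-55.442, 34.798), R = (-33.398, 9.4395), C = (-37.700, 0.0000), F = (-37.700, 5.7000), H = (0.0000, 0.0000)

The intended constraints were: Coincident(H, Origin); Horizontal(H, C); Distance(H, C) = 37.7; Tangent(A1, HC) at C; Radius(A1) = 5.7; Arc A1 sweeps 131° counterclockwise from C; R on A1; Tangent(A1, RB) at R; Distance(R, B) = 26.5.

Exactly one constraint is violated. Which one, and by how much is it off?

Distance(R, B) = 26.5 — off by 7.10.

H = (0.00, 0.00) ✓; H.y = 0.00, C.y = 0.00 ✓; |HC| = 37.70 ✓; ∠(FC, CH) = 90.00° ✓; |FC| = 5.700 ✓; bearing(F→R) − bearing(F→C) = 131.0° ✓; |FR| = 5.700 ✓; ∠(FR, RB) = 90.00° ✓; |RB| = 33.60 ✗.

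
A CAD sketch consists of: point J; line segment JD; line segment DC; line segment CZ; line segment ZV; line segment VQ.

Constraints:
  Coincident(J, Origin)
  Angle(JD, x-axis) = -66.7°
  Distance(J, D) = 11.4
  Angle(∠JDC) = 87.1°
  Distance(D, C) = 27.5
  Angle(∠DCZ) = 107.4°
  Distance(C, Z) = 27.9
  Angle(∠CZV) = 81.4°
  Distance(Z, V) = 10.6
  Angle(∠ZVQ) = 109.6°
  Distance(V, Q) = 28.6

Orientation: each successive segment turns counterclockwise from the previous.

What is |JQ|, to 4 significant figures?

13.93

J is at the origin; JD runs at -66.7° with length 11.4, so D = (4.509, -10.47). ∠JDC = 87.1° gives DC at 26.20° from the x-axis; with |DC| = 27.5, C = (29.18, 1.671). ∠DCZ = 107.4° gives CZ at 98.80° from the x-axis; with |CZ| = 27.9, Z = (24.92, 29.24). ∠CZV = 81.4° gives ZV at -162.6° from the x-axis; with |ZV| = 10.6, V = (14.80, 26.07). ∠ZVQ = 109.6° gives VQ at -92.20° from the x-axis; with |VQ| = 28.6, Q = (13.70, -2.506). Then |JQ| = |Q − J| = 13.93.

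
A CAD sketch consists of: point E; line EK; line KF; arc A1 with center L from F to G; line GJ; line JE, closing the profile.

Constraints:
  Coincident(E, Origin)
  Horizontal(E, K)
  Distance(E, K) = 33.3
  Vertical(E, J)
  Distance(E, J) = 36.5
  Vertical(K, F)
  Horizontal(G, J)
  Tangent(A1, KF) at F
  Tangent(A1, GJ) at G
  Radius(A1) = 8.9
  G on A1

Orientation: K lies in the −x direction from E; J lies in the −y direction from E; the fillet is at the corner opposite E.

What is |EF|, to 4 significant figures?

43.25

E is at the origin; EK is horizontal with |EK| = 33.3 and K on the −x side, so K = (-33.30, 0.000). E and J share the same x with |EJ| = 36.5 and J on the −y side, so J = (0.000, -36.50). The virtual corner opposite E is at (-33.30, -36.50). Tangency of A1 to KF means the radius LF is perpendicular to KF and tangency of A1 to GJ means the radius LG is perpendicular to GJ, with radius 8.9, so the center L sits 8.9 in from both sides at L = (-24.40, -27.60). That places the tangent points at F = (-33.30, -27.60) on KF and G = (-24.40, -36.50) on GJ. Then |EF| = |F − E| = 43.25.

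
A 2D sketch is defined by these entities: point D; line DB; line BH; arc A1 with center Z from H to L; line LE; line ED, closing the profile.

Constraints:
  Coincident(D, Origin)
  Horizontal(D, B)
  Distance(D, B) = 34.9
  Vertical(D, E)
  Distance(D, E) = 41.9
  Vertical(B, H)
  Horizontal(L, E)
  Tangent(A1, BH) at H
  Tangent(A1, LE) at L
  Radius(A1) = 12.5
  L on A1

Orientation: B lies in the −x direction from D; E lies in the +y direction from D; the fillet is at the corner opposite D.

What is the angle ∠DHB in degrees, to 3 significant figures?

49.9°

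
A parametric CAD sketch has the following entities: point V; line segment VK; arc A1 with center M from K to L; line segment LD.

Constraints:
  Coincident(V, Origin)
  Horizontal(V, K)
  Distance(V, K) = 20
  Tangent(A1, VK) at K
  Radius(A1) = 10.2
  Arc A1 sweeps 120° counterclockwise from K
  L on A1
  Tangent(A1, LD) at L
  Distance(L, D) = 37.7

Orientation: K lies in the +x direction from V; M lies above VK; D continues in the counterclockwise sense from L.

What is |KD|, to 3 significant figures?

49.0

V is at the origin; V and K share the same y with |VK| = 20.0 and K on the +x side, so K = (20.0, 0.00). Tangency of A1 to VK means the radius MK is perpendicular to VK, so M = K + (0, 10.2) = (20.0, 10.2). On A1, K sits at bearing -90° from M; a 120° counterclockwise sweep puts L at bearing 30°, so L = M + 10.2·(cos 30°, sin 30°) = (28.8, 15.3). The tangent condition forces ML to be normal to LD, so LD runs along (−sin 30°, cos 30°); with |LD| = 37.7, D = (9.98, 47.9). Then |KD| = |D − K| = 49.0.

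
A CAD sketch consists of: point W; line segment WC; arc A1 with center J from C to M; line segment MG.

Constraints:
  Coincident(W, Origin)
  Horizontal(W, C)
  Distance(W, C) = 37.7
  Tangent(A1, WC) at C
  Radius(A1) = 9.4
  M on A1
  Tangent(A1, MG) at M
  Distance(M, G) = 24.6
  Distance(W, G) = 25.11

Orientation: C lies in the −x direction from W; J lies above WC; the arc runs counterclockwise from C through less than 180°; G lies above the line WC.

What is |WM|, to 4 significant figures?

31.00

Checks: |JM| = 9.400 ✓; ∠(JM, MG) = 90.00° ✓; |MG| = 24.60 ✓; |WG| = 25.11 ✓.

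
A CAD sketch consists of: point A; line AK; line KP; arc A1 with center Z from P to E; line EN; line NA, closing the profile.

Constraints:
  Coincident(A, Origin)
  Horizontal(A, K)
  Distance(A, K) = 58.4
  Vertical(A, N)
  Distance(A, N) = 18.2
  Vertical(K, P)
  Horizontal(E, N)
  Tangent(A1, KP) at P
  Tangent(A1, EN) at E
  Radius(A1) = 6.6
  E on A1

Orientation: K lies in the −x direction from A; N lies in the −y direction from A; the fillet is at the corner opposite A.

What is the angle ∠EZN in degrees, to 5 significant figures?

82.739°

The virtual corner opposite A is at (-58.400, -18.200). Since A1 is tangent to KP there, ZP ⟂ KP and A1 meets EN tangentially, so ZE is at right angles to EN, with radius 6.6, so the center Z sits 6.6 in from both sides at Z = (-51.800, -11.600). That places the tangent points at P = (-58.400, -11.600) on KP and E = (-51.800, -18.200) on EN. Then cos ∠EZN = ZE·ZN / (|ZE||ZN|), giving 82.739°.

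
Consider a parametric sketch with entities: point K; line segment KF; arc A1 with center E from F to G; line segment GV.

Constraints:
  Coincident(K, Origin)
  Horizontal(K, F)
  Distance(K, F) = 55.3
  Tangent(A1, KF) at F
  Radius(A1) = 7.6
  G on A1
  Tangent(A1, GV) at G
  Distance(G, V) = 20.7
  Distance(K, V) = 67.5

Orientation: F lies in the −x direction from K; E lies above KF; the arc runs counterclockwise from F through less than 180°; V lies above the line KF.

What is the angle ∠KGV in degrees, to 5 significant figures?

138.85°

K is at the origin; K and F share the same y with |KF| = 55.3 and F on the −x side, so F = (-55.300, 0.0000). Tangency of A1 to KF means the radius EF is perpendicular to KF, so E = F + (0, 7.6) = (-55.300, 7.6000). Since EG ⟂ GV (tangency), |EV| = √(7.6² + 20.7²) = 22.051 regardless of where G sits on A1. So V lies on both circle(K, 67.5) and circle(E, 22.051); the above-KF intersection is V = (-60.999, 28.902). G is the foot of the tangent from V: G = (-49.085, 11.974).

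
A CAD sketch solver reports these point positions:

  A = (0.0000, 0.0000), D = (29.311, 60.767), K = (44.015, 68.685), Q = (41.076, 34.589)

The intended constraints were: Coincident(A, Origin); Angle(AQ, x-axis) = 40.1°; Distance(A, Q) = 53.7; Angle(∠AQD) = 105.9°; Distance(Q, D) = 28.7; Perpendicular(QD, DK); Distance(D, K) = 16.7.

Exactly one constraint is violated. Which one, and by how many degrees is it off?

Perpendicular(QD, DK) — off by 4.10°.

A = (0.00, 0.00) ✓; AQ at 40.10° ✓; |AQ| = 53.70 ✓; ∠AQD = 105.9° ✓; |QD| = 28.70 ✓; ∠(QD, DK) = 85.90° ✗; |DK| = 16.70 ✓.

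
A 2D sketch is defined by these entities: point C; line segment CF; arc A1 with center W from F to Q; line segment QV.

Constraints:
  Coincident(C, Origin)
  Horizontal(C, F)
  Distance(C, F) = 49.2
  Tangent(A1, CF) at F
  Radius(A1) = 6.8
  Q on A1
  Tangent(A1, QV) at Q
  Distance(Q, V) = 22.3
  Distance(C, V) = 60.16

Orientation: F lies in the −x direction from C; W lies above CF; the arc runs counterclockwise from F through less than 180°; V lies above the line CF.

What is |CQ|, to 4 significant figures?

44.06

Checks: |WQ| = 6.800 ✓; ∠(WQ, QV) = 90.00° ✓; |QV| = 22.30 ✓; |CV| = 60.16 ✓.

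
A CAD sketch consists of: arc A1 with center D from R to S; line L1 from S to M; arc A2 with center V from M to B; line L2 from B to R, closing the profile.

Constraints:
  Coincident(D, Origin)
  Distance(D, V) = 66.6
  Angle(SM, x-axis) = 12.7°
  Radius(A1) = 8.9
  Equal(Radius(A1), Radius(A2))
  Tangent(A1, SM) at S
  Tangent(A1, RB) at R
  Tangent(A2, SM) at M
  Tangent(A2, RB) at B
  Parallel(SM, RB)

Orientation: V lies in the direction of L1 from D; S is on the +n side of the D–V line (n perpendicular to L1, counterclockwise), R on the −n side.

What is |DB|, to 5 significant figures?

67.192

The slot axis is L1's direction at 12.7°, so u = (cos 12.7°, sin 12.7°) = (0.97553, 0.21985) and n = (−sin 12.7°, cos 12.7°) = (-0.21985, 0.97553). D is at the origin and V lies 66.6 along u from D, so V = 66.6·u = (64.971, 14.642). Tangency of A1 to both parallel lines with radius 8.9 puts S and R at D ± 8.9·n: S = (-1.9566, 8.6823), R = (1.9566, -8.6823). Equal radii place M and B the same way about V: M = V + 8.9·n = (63.014, 23.324), B = V − 8.9·n = (66.927, 5.9595). Then |DB| = |B − D| = 67.192.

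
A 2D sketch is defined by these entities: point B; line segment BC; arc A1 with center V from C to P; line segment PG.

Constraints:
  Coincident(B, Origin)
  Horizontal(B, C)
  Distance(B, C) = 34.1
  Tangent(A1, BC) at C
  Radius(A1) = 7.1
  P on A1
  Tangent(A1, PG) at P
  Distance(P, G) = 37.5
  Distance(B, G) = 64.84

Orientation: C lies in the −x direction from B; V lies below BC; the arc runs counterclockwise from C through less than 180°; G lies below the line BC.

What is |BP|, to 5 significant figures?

41.396

Checks: |VP| = 7.100 ✓; ∠(VP, PG) = 90.00° ✓; |PG| = 37.50 ✓; |BG| = 64.84 ✓.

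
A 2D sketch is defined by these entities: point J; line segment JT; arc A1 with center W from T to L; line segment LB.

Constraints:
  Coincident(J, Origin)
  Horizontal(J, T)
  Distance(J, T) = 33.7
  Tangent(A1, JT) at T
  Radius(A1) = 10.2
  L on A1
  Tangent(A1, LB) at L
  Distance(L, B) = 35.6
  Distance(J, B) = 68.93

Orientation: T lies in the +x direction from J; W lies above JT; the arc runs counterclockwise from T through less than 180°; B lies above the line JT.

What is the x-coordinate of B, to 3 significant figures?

56.7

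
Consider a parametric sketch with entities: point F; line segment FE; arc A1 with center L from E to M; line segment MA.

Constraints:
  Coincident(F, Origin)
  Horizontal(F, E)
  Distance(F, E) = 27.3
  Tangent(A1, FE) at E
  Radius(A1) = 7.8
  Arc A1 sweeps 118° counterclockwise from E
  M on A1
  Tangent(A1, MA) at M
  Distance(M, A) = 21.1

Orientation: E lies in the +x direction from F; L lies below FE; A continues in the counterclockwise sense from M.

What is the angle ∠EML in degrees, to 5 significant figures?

31.000°

F is at the origin; FE is horizontal with |FE| = 27.3 and E on the +x side, so E = (27.300, 0.0000). Tangency of A1 to FE means the radius LE is perpendicular to FE, so L = E + (0, -7.8) = (27.300, -7.8000). On A1, E sits at bearing 90° from L; a 118° counterclockwise sweep puts M at bearing 208°, so M = L + 7.8·(cos 208°, sin 208°) = (20.413, -11.462). Then cos ∠EML = ME·ML / (|ME||ML|), giving 31.000°.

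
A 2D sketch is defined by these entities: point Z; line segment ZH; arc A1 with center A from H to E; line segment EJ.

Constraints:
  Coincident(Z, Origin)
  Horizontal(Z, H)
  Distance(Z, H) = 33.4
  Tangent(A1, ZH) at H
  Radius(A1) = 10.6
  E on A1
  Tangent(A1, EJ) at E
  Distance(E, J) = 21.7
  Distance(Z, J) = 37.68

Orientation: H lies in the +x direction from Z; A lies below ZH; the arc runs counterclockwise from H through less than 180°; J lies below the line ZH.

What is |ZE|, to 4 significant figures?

24.81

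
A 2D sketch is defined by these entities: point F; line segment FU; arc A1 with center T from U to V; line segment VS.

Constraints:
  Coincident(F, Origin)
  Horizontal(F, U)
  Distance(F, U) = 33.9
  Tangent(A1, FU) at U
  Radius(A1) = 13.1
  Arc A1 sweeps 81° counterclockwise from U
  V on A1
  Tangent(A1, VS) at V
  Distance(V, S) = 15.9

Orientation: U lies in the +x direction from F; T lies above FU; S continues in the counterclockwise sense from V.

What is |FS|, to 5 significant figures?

56.115

On A1, U sits at bearing -90° from T; an 81° counterclockwise sweep puts V at bearing -9°, so V = T + 13.1·(cos -9°, sin -9°) = (46.839, 11.051). Since A1 is tangent to VS there, TV ⟂ VS, so VS runs along (−sin -9°, cos -9°); with |VS| = 15.9, S = (49.326, 26.755). Then |FS| = |S − F| = 56.115.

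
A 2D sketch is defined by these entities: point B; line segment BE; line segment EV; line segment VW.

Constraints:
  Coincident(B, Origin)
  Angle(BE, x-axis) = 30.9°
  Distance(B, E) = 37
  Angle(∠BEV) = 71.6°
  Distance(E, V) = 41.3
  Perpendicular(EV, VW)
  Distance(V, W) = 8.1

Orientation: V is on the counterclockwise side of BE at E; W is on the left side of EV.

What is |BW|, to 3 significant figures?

40.1

B is at the origin; BE runs at 30.9° with length 37.0, so E = 37.0·(cos 30.9°, sin 30.9°) = (31.7, 19.0). ∠BEV = 71.6°, so EV runs at 30.9° + (180° − 71.6°) = 139° from the x-axis; with |EV| = 41.3, V = E + 41.3·(cos 139°, sin 139°) = (0.437, 45.9). The perpendicularity gives VW at right angles to EV; with |VW| = 8.1 on the left of EV, W = V + 8.1·(-0.652, -0.758) = (-4.84, 39.8). Then |BW| = |W − B| = 40.1.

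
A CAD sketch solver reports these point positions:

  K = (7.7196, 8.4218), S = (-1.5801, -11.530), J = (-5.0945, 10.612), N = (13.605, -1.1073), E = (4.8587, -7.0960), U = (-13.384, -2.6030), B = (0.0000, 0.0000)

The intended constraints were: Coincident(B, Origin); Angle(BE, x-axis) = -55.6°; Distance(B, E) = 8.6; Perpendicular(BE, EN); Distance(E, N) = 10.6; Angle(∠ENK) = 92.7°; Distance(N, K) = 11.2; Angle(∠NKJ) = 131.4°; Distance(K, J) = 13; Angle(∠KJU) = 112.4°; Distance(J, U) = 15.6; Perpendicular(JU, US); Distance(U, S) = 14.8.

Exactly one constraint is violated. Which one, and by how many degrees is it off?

Perpendicular(JU, US) — off by 5.00°.

B = (0.00, 0.00) ✓; BE at -55.60° ✓; |BE| = 8.600 ✓; ∠(BE, EN) = 90.00° ✓; |EN| = 10.60 ✓; ∠ENK = 92.70° ✓; |NK| = 11.20 ✓; ∠NKJ = 131.4° ✓; |KJ| = 13.00 ✓; ∠KJU = 112.4° ✓; |JU| = 15.60 ✓; ∠(JU, US) = 85.00° ✗; |US| = 14.80 ✓.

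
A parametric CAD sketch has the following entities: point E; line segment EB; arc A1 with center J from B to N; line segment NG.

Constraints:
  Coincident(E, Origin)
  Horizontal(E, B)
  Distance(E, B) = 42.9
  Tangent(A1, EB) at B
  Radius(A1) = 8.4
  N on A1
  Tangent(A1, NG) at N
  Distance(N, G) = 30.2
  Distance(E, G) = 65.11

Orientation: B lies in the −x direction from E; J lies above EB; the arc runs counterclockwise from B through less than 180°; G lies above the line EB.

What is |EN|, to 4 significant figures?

38.23

E is at the origin; EB is horizontal with |EB| = 42.9 and B on the −x side, so B = (-42.90, 0.000). Tangency of A1 to EB means the radius JB is perpendicular to EB, so J = B + (0, 8.4) = (-42.90, 8.400). Since JN ⟂ NG (tangency), |JG| = √(8.4² + 30.2²) = 31.35 regardless of where N sits on A1. So G lies on both circle(E, 65.11) and circle(J, 31.35); the above-EB intersection is G = (-52.76, 38.16). N is the foot of the tangent from G: N = (-35.93, 13.08).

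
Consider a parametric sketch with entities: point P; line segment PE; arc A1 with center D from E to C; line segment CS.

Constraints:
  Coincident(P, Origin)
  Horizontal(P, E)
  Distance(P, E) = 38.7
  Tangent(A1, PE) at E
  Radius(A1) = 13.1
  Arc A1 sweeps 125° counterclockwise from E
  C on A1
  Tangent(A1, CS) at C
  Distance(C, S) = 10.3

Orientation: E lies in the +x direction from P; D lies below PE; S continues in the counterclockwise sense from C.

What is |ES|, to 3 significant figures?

29.4

P is at the origin; P and E share the same y with |PE| = 38.7 and E on the +x side, so E = (38.7, 0.00). The tangent condition forces DE to be normal to PE, so D = E + (0, -13.1) = (38.7, -13.1). On A1, E sits at bearing 90° from D; a 125° counterclockwise sweep puts C at bearing 215°, so C = D + 13.1·(cos 215°, sin 215°) = (28.0, -20.6). Tangency of A1 to CS means the radius DC is perpendicular to CS, so CS runs along (−sin 215°, cos 215°); with |CS| = 10.3, S = (33.9, -29.1). Then |ES| = |S − E| = 29.4.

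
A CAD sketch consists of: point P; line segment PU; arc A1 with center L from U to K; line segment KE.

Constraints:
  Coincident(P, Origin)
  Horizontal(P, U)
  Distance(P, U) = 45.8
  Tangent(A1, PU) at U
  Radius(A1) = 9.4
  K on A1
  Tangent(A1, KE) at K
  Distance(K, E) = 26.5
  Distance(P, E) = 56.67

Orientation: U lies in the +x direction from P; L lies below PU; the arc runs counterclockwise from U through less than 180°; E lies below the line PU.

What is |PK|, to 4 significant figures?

38.41

Checks: |LK| = 9.400 ✓; ∠(LK, KE) = 90.00° ✓; |KE| = 26.50 ✓; |PE| = 56.67 ✓.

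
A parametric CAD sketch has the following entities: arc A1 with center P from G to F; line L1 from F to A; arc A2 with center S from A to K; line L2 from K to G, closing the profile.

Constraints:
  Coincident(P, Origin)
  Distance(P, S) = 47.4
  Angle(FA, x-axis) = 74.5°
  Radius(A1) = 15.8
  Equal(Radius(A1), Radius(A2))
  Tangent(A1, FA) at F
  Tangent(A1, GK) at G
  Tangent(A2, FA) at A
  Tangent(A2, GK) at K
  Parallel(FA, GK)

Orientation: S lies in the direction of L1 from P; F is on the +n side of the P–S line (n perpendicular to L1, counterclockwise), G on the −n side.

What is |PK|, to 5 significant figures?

49.964

The slot axis is L1's direction at 74.5°, so u = (cos 74.5°, sin 74.5°) = (0.26724, 0.96363) and n = (−sin 74.5°, cos 74.5°) = (-0.96363, 0.26724). P is at the origin and S lies 47.4 along u from P, so S = 47.4·u = (12.667, 45.676). Tangency of A1 to both parallel lines with radius 15.8 puts F and G at P ± 15.8·n: F = (-15.225, 4.2224), G = (15.225, -4.2224). Equal radii place A and K the same way about S: A = S + 15.8·n = (-2.5583, 49.898), K = S − 15.8·n = (27.892, 41.454). Then |PK| = |K − P| = 49.964.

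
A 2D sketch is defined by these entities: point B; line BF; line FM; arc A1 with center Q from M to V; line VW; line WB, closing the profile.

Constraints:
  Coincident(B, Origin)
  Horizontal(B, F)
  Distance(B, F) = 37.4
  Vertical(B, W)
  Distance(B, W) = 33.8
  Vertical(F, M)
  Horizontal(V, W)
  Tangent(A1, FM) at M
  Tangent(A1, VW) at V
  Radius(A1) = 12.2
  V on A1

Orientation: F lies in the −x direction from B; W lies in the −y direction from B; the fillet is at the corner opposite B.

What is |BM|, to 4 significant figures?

43.19

The virtual corner opposite B is at (-37.40, -33.80). The tangent condition forces QM to be normal to FM and since A1 is tangent to VW there, QV ⟂ VW, with radius 12.2, so the center Q sits 12.2 in from both sides at Q = (-25.20, -21.60). That places the tangent points at M = (-37.40, -21.60) on FM and V = (-25.20, -33.80) on VW. Then |BM| = |M − B| = 43.19.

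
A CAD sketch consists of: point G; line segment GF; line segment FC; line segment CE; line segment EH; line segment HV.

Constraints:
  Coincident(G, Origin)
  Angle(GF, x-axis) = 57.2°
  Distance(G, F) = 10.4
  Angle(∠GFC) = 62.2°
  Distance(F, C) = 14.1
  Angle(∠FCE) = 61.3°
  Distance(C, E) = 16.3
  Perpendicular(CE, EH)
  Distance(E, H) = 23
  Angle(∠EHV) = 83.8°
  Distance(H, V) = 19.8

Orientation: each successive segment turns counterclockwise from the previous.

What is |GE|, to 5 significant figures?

5.2924

∠GFC = 62.2° gives FC at 175.00° from the x-axis; with |FC| = 14.1, C = (-8.4126, 9.9708). ∠FCE = 61.3° gives CE at -66.300° from the x-axis; with |CE| = 16.3, E = (-1.8608, -4.9545). Then |GE| = |E − G| = 5.2924.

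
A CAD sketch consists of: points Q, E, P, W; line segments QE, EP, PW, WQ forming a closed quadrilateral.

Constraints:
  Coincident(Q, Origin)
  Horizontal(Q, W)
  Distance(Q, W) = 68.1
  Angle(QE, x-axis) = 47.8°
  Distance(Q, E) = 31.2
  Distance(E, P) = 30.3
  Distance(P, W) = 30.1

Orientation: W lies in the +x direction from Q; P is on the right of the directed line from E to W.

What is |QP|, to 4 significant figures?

38.11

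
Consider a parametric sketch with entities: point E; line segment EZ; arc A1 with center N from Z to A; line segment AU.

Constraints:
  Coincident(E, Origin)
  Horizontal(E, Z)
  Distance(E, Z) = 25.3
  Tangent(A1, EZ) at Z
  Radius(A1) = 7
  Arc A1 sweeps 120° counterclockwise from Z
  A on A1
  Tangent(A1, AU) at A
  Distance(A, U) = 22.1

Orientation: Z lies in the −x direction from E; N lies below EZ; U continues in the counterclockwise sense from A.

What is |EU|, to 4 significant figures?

35.93

E is at the origin; E and Z share the same y with |EZ| = 25.3 and Z on the −x side, so Z = (-25.30, 0.000). The tangent condition forces NZ to be normal to EZ, so N = Z + (0, -7) = (-25.30, -7.000). On A1, Z sits at bearing 90° from N; a 120° counterclockwise sweep puts A at bearing 210°, so A = N + 7.0·(cos 210°, sin 210°) = (-31.36, -10.50). The tangent condition forces NA to be normal to AU, so AU runs along (−sin 210°, cos 210°); with |AU| = 22.1, U = (-20.31, -29.64). Then |EU| = |U − E| = 35.93.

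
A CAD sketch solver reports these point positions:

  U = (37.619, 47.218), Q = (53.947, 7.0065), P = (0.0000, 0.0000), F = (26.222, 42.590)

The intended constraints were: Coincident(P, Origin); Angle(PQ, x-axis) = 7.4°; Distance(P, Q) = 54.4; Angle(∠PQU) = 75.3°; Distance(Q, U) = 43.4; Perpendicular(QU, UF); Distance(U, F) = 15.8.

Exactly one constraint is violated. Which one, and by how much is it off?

Distance(U, F) = 15.8 — off by 3.50.

P = (0.00, 0.00) ✓; PQ at 7.400° ✓; |PQ| = 54.40 ✓; ∠PQU = 75.30° ✓; |QU| = 43.40 ✓; ∠(QU, UF) = 90.00° ✓; |UF| = 12.30 ✗.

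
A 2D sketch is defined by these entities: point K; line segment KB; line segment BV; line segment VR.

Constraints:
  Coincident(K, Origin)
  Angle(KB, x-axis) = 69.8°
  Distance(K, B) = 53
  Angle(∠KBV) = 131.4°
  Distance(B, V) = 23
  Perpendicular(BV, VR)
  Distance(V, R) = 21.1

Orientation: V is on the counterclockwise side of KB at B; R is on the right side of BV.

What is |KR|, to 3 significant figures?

84.1

K is at the origin; KB runs at 69.8° with length 53.0, so B = 53.0·(cos 69.8°, sin 69.8°) = (18.3, 49.7). ∠KBV = 131.4°, so BV runs at 69.8° + (180° − 131.4°) = 118° from the x-axis; with |BV| = 23.0, V = B + 23.0·(cos 118°, sin 118°) = (7.36, 70.0). BV ⟂ VR; with |VR| = 21.1 on the right of BV, R = V + 21.1·(0.880, 0.476) = (25.9, 80.0). Then |KR| = |R − K| = 84.1.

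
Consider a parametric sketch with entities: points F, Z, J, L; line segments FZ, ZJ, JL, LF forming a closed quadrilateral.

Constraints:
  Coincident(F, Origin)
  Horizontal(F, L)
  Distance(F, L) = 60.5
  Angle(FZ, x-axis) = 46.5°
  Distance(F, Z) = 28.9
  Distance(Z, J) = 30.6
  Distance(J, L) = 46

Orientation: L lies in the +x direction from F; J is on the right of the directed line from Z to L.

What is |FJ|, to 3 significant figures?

18.0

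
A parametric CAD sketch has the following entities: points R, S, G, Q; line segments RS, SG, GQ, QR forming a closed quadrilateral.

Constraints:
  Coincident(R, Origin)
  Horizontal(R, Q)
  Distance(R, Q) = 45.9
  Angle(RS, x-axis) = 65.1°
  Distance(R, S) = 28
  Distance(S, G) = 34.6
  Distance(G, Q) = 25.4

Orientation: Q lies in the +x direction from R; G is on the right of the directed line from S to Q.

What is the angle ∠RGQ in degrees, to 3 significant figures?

143°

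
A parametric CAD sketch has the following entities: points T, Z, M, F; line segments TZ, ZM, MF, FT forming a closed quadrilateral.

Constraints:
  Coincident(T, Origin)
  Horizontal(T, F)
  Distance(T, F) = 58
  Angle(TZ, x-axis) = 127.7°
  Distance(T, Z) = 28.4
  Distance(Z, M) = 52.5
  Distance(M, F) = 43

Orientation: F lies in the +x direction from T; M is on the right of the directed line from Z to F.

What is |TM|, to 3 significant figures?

24.3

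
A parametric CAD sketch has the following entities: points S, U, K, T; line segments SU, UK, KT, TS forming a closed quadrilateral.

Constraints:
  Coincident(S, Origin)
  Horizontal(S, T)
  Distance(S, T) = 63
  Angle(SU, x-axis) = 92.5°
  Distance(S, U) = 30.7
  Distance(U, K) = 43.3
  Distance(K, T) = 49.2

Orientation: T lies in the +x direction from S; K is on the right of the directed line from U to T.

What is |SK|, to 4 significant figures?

17.55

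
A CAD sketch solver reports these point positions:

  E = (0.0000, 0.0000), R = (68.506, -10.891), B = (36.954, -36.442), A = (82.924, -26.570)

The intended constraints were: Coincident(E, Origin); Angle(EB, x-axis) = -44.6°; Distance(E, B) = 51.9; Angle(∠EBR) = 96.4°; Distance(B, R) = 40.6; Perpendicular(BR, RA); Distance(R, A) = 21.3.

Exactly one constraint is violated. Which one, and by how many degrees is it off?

Perpendicular(BR, RA) — off by 3.60°.

E = (0.00, 0.00) ✓; EB at -44.60° ✓; |EB| = 51.90 ✓; ∠EBR = 96.40° ✓; |BR| = 40.60 ✓; ∠(BR, RA) = 86.40° ✗; |RA| = 21.30 ✓.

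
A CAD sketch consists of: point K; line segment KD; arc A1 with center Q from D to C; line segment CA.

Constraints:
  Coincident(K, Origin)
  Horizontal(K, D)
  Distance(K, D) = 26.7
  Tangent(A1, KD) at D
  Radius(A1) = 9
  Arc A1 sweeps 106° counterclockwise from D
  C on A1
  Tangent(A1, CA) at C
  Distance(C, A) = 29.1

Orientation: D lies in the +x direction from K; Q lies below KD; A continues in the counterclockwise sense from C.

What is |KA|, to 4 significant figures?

47.29

K is at the origin; K and D share the same y with |KD| = 26.7 and D on the +x side, so D = (26.70, 0.000). Tangency of A1 to KD means the radius QD is perpendicular to KD, so Q = D + (0, -9) = (26.70, -9.000). On A1, D sits at bearing 90° from Q; a 106° counterclockwise sweep puts C at bearing 196°, so C = Q + 9.0·(cos 196°, sin 196°) = (18.05, -11.48). A1 meets CA tangentially, so QC is at right angles to CA, so CA runs along (−sin 196°, cos 196°); with |CA| = 29.1, A = (26.07, -39.45). Then |KA| = |A − K| = 47.29.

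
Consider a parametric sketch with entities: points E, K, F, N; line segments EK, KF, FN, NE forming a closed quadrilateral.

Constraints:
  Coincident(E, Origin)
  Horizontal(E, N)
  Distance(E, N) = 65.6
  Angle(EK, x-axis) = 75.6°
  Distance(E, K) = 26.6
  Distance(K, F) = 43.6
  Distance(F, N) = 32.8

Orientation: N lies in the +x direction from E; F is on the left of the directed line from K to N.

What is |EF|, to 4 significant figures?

57.84

E is at the origin; EN is horizontal with |EN| = 65.6 and N in +x, so N = (65.6, 0). EK runs at 75.6° with |EK| = 26.6, so K = (6.615, 25.76). F is determined by |KF| = 43.6 and |FN| = 32.8 together: it lies at the intersection of circle(K, 43.6) and circle(N, 32.8). With |KN| = 64.37, the foot of the radical line on KN is 38.59 from K and the perpendicular offset is √(43.6² − 38.59²) = 20.29. Taking the left-of-KN solution: F = (50.10, 28.91).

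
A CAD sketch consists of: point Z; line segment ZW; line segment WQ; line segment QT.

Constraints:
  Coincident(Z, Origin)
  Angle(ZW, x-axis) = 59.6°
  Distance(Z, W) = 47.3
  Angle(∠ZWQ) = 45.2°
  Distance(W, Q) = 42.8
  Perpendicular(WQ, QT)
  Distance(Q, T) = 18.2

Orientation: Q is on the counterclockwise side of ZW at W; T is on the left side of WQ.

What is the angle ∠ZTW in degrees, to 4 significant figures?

81.38°

Z is at the origin; ZW runs at 59.6° with length 47.3, so W = 47.3·(cos 59.6°, sin 59.6°) = (23.94, 40.80). ∠ZWQ = 45.2°, so WQ runs at 59.6° + (180° − 45.2°) = 194.4° from the x-axis; with |WQ| = 42.8, Q = W + 42.8·(cos 194.4°, sin 194.4°) = (-17.52, 30.15). The perpendicularity gives QT at right angles to WQ; with |QT| = 18.2 on the left of WQ, T = Q + 18.2·(0.2487, -0.9686) = (-12.99, 12.52). Then cos ∠ZTW = TZ·TW / (|TZ||TW|), giving 81.38°.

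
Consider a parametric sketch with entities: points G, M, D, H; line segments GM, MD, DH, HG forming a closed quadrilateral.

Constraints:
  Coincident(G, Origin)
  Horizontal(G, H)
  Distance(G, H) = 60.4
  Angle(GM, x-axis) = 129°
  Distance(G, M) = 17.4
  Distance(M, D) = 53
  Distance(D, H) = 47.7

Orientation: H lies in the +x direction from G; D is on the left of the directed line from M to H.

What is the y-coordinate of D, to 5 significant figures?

40.257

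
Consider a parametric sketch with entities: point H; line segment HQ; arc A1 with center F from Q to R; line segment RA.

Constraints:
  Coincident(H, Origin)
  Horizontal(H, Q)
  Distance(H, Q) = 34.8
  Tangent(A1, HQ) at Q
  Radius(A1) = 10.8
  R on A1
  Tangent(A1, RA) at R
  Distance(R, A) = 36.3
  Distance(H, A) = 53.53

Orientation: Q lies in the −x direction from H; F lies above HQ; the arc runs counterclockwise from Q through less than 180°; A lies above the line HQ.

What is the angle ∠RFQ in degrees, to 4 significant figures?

91.48°

H is at the origin; H and Q share the same y with |HQ| = 34.8 and Q on the −x side, so Q = (-34.80, 0.000). Since A1 is tangent to HQ there, FQ ⟂ HQ, so F = Q + (0, 10.8) = (-34.80, 10.80). Since FR ⟂ RA (tangency), |FA| = √(10.8² + 36.3²) = 37.87 regardless of where R sits on A1. So A lies on both circle(H, 53.53) and circle(F, 37.87); the above-HQ intersection is A = (-24.94, 47.37). R is the foot of the tangent from A: R = (-24.00, 11.08).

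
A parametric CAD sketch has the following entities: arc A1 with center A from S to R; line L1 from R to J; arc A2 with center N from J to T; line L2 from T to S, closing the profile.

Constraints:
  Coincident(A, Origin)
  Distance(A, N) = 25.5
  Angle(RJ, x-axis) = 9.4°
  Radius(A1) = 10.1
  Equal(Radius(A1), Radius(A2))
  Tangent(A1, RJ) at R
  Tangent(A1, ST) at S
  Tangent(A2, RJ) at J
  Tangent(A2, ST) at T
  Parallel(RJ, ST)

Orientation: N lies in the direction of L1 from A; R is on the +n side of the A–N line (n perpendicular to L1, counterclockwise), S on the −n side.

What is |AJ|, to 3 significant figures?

27.4

The slot axis is L1's direction at 9.4°, so u = (cos 9.4°, sin 9.4°) = (0.987, 0.163) and n = (−sin 9.4°, cos 9.4°) = (-0.163, 0.987). A is at the origin and N lies 25.5 along u from A, so N = 25.5·u = (25.2, 4.16). Tangency of A1 to both parallel lines with radius 10.1 puts R and S at A ± 10.1·n: R = (-1.65, 9.96), S = (1.65, -9.96). Equal radii place J and T the same way about N: J = N + 10.1·n = (23.5, 14.1), T = N − 10.1·n = (26.8, -5.80). Then |AJ| = |J − A| = 27.4.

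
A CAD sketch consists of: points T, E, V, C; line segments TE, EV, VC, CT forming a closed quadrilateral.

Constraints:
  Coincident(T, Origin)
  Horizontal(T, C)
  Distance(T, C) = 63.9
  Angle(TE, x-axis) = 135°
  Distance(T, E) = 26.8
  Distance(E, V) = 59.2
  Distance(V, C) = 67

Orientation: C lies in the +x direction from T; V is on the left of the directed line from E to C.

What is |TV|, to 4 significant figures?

62.29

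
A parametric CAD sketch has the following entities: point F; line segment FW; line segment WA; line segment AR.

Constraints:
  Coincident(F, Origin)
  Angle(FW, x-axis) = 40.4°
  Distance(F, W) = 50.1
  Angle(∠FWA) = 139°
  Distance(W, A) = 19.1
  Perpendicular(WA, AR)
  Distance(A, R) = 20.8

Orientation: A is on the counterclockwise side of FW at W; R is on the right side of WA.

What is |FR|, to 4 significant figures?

78.23

F is at the origin; FW runs at 40.4° with length 50.1, so W = 50.1·(cos 40.4°, sin 40.4°) = (38.15, 32.47). ∠FWA = 139.0°, so WA runs at 40.4° + (180° − 139.0°) = 81.40° from the x-axis; with |WA| = 19.1, A = W + 19.1·(cos 81.40°, sin 81.40°) = (41.01, 51.36). WA ⟂ AR; with |AR| = 20.8 on the right of WA, R = A + 20.8·(0.9888, -0.1495) = (61.58, 48.25). Then |FR| = |R − F| = 78.23.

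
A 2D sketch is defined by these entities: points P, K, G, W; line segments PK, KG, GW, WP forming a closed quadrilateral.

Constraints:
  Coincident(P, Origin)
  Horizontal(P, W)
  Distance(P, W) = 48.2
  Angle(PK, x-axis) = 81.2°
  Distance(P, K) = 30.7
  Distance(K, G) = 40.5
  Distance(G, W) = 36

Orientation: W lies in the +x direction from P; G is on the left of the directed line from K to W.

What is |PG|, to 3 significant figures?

57.4

P is at the origin; P and W share the same y with |PW| = 48.2 and W in +x, so W = (48.2, 0). PK runs at 81.2° with |PK| = 30.7, so K = (4.70, 30.3). G is determined by |KG| = 40.5 and |GW| = 36.0 together: it lies at the intersection of circle(K, 40.5) and circle(W, 36.0). With |KW| = 53.0, the foot of the radical line on KW is 29.8 from K and the perpendicular offset is √(40.5² − 29.8²) = 27.5. Taking the left-of-KW solution: G = (44.8, 35.8).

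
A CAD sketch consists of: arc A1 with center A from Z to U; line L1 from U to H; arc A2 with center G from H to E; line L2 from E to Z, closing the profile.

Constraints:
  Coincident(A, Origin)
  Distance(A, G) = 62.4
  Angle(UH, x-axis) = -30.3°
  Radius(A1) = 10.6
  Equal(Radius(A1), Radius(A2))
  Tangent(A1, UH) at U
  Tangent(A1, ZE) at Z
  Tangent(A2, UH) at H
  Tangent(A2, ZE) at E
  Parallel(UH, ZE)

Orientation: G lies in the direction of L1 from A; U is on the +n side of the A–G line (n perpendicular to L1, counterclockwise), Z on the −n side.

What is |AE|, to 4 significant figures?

63.29

The slot axis is L1's direction at -30.3°, so u = (cos -30.3°, sin -30.3°) = (0.8634, -0.5045) and n = (−sin -30.3°, cos -30.3°) = (0.5045, 0.8634). A is at the origin and G lies 62.4 along u from A, so G = 62.4·u = (53.88, -31.48). Tangency of A1 to both parallel lines with radius 10.6 puts U and Z at A ± 10.6·n: U = (5.348, 9.152), Z = (-5.348, -9.152). Equal radii place H and E the same way about G: H = G + 10.6·n = (59.22, -22.33), E = G − 10.6·n = (48.53, -40.63). Then |AE| = |E − A| = 63.29.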